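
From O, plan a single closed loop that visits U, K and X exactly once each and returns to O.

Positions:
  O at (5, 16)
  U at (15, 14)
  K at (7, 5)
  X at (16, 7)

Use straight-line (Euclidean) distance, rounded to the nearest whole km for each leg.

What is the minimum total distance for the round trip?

37 km — the shortest possible round trip.

There are 3 distinct closed tours to check (reversals are equivalent).
O-U-K-X-O: 10+12+9+14 = 45
O-U-X-K-O: 10+7+9+11 = 37
O-K-U-X-O: 11+12+7+14 = 44
The minimum is 37.
One optimal route: O → U → X → K → O (or its reverse).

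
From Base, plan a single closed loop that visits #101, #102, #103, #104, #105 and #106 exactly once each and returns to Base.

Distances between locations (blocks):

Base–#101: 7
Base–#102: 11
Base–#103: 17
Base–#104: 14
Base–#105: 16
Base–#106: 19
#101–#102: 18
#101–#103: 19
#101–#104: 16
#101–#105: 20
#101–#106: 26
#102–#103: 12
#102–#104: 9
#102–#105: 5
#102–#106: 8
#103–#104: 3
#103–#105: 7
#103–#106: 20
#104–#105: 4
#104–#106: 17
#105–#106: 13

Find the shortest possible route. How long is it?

With 6 stops there are 6!/2 = 360 distinct round trips (a route and its reverse cost the same).
Base - #101 - #102 - #103 - #104 - #105 - #106 - Base: 7+18+12+3+4+13+19 = 76
Base - #101 - #102 - #103 - #104 - #106 - #105 - Base: 7+18+12+3+17+13+16 = 86
Base - #101 - #102 - #103 - #105 - #104 - #106 - Base: 7+18+12+7+4+17+19 = 84
Base - #101 - #102 - #103 - #105 - #106 - #104 - Base: 7+18+12+7+13+17+14 = 88
Base - #101 - #102 - #103 - #106 - #104 - #105 - Base: 7+18+12+20+17+4+16 = 94
Base - #101 - #102 - #103 - #106 - #105 - #104 - Base: 7+18+12+20+13+4+14 = 88
Base - #101 - #102 - #104 - #103 - #105 - #106 - Base: 7+18+9+3+7+13+19 = 76
Base - #101 - #102 - #104 - #103 - #106 - #105 - Base: 7+18+9+3+20+13+16 = 86
… (352 more)
Base - #101 - #103 - #104 - #105 - #102 - #106 - Base: 7+19+3+4+5+8+19 = 65  ← best
The minimum is 65.
One optimal route: Base → #101 → #103 → #104 → #105 → #102 → #106 → Base (or its reverse).

Minimum total distance: 65 blocks.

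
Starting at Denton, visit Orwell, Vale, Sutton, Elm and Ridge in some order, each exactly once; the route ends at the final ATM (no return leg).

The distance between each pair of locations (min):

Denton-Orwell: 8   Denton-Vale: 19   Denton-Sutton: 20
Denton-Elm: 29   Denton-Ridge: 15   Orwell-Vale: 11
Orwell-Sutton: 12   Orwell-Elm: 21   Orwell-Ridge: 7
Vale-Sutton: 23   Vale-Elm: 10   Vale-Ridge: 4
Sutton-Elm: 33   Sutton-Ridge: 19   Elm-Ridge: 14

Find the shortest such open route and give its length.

53 min — the minimum one-way total.

There are 5! = 120 possible orderings.
Denton → Orwell → Vale → Sutton → Elm → Ridge: 8+11+23+33+14 = 89
Denton → Orwell → Vale → Sutton → Ridge → Elm: 8+11+23+19+14 = 75
Denton → Orwell → Vale → Elm → Sutton → Ridge: 8+11+10+33+19 = 81
Denton → Orwell → Vale → Elm → Ridge → Sutton: 8+11+10+14+19 = 62
Denton → Orwell → Vale → Ridge → Sutton → Elm: 8+11+4+19+33 = 75
Denton → Orwell → Vale → Ridge → Elm → Sutton: 8+11+4+14+33 = 70
Denton → Orwell → Sutton → Vale → Elm → Ridge: 8+12+23+10+14 = 67
Denton → Orwell → Sutton → Vale → Ridge → Elm: 8+12+23+4+14 = 61
Denton → Orwell → Sutton → Elm → Vale → Ridge: 8+12+33+10+4 = 67
Denton → Orwell → Sutton → Elm → Ridge → Vale: 8+12+33+14+4 = 71
Denton → Orwell → Sutton → Ridge → Vale → Elm: 8+12+19+4+10 = 53
Denton → Orwell → Sutton → Ridge → Elm → Vale: 8+12+19+14+10 = 63
Denton → Orwell → Elm → Vale → Sutton → Ridge: 8+21+10+23+19 = 81
Denton → Orwell → Elm → Vale → Ridge → Sutton: 8+21+10+4+19 = 62
… (106 more)
The minimum is 53.
One shortest path: Denton → Orwell → Sutton → Ridge → Vale → Elm.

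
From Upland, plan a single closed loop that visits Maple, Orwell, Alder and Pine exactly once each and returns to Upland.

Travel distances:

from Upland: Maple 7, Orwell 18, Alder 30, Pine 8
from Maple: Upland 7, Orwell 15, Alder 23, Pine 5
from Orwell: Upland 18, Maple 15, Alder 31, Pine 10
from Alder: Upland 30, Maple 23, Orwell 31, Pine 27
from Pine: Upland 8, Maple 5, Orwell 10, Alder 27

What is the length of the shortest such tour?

79 — the shortest possible round trip.

With 4 stops there are 4!/2 = 12 distinct round trips (a route and its reverse cost the same).
Upland-Maple-Orwell-Alder-Pine-Upland: 7+15+31+27+8 = 88
Upland-Maple-Orwell-Pine-Alder-Upland: 7+15+10+27+30 = 89
Upland-Maple-Alder-Orwell-Pine-Upland: 7+23+31+10+8 = 79
Upland-Maple-Alder-Pine-Orwell-Upland: 7+23+27+10+18 = 85
Upland-Maple-Pine-Orwell-Alder-Upland: 7+5+10+31+30 = 83
Upland-Maple-Pine-Alder-Orwell-Upland: 7+5+27+31+18 = 88
Upland-Orwell-Maple-Alder-Pine-Upland: 18+15+23+27+8 = 91
Upland-Orwell-Maple-Pine-Alder-Upland: 18+15+5+27+30 = 95
Upland-Orwell-Alder-Maple-Pine-Upland: 18+31+23+5+8 = 85
Upland-Orwell-Pine-Maple-Alder-Upland: 18+10+5+23+30 = 86
Upland-Alder-Maple-Orwell-Pine-Upland: 30+23+15+10+8 = 86
Upland-Alder-Orwell-Maple-Pine-Upland: 30+31+15+5+8 = 89
The minimum is 79.
One optimal route: Upland → Maple → Alder → Orwell → Pine → Upland (or its reverse).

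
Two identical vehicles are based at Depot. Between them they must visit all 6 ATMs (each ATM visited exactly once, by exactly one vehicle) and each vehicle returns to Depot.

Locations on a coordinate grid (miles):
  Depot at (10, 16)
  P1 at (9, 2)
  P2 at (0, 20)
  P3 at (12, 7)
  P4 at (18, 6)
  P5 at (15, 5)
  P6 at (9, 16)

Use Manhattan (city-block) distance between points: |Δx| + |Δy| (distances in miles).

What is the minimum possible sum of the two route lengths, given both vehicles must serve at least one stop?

Minimum combined distance: 74 miles.

There are 2^5 − 1 = 31 ways to divide the 6 stops into two non-empty groups. For each, the best each vehicle can do is its own shortest tour through its group:
  {P1} + {P2, P3, P4, P5, P6}: 30 + 66 = 96
  {P2} + {P1, P3, P4, P5, P6}: 28 + 46 = 74
  {P1, P2} + {P3, P4, P5, P6}: 56 + 40 = 96
  {P3} + {P1, P2, P4, P5, P6}: 22 + 72 = 94
  {P1, P3} + {P2, P4, P5, P6}: 34 + 66 = 100
  {P2, P3} + {P1, P4, P5, P6}: 50 + 46 = 96
  … (31 splits in total)
Best: vehicle 1 Depot → P2 → Depot = 28; vehicle 2 Depot → P3 → P4 → P5 → P1 → P6 → Depot = 46; combined 74.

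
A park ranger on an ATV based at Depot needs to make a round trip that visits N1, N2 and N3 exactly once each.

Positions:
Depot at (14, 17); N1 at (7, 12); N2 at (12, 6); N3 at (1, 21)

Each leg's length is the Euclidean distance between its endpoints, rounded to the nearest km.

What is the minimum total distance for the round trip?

There are 3 distinct closed tours to check (reversals are equivalent).
Depot-N1-N2-N3-Depot: 9+8+19+14 = 50
Depot-N1-N3-N2-Depot: 9+11+19+11 = 50
Depot-N2-N1-N3-Depot: 11+8+11+14 = 44
The minimum is 44.
One optimal route: Depot → N2 → N1 → N3 → Depot (or its reverse).

44 km — the shortest possible round trip.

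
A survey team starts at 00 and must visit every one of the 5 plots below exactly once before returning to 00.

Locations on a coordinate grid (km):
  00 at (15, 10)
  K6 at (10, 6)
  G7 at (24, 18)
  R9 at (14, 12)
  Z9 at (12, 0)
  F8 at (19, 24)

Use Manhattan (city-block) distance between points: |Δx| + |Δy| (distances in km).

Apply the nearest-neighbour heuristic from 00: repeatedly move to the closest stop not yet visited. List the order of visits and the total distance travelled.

80 km along 00 → R9 → K6 → Z9 → G7 → F8 → 00.

At 00 the remaining stops are R9 3, K6 9, Z9 13, G7 17, F8 18; go to R9.
At R9 the remaining stops are K6 10, Z9 14, G7 16, F8 17; go to K6.
At K6 the remaining stops are Z9 8, G7 26, F8 27; go to Z9.
At Z9 the remaining stops are G7 30, F8 31; go to G7.
At G7 the remaining stops are F8 11; go to F8.
Return F8→00: 18.
Total = 3 + 10 + 8 + 30 + 11 + 18 = 80.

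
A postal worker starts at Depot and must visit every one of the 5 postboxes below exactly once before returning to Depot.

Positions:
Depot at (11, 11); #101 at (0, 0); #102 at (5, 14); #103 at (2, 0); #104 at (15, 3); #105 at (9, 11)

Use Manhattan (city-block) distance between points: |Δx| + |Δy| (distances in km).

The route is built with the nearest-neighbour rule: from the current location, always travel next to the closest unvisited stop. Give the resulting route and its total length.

Depot → [#105:2 / #102:9 / #104:12 / #103:20 / #101:22] → #105 (2)
#105 → [#102:7 / #104:14 / #103:18 / #101:20] → #102 (7)
#102 → [#103:17 / #101:19 / #104:21] → #103 (17)
#103 → [#101:2 / #104:16] → #101 (2)
#101 → [#104:18] → #104 (18)
Return #104→Depot: 12.
Total = 2 + 7 + 17 + 2 + 18 + 12 = 58.

Nearest-neighbour total = 58 km; route Depot → #105 → #102 → #103 → #101 → #104 → Depot.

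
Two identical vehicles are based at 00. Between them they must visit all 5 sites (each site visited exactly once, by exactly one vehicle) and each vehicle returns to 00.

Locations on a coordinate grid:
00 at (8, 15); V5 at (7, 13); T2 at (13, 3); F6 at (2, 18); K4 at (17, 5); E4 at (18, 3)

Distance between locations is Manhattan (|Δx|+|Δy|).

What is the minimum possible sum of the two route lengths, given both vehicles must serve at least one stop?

There are 2^4 − 1 = 15 ways to divide the 5 stops into two non-empty groups. For each, the best each vehicle can do is its own shortest tour through its group:
  {V5} + {T2, F6, K4, E4}: 6 + 62 = 68
  {T2} + {V5, F6, K4, E4}: 34 + 62 = 96
  {V5, T2} + {F6, K4, E4}: 36 + 62 = 98
  {F6} + {V5, T2, K4, E4}: 18 + 46 = 64
  {V5, F6} + {T2, K4, E4}: 22 + 44 = 66
  {T2, F6} + {V5, K4, E4}: 52 + 46 = 98
  … (15 splits in total)
Best: vehicle 1 00 → F6 → 00 = 18; vehicle 2 00 → V5 → T2 → E4 → K4 → 00 = 46; combined 64.

Minimum combined distance: 64.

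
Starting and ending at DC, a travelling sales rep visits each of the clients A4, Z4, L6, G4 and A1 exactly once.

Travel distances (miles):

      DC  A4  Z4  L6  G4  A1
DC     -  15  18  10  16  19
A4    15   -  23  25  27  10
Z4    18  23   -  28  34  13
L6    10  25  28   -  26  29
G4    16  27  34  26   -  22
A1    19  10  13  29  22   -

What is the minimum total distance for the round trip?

104 miles — the shortest possible round trip.

There are 60 distinct closed tours to check (reversals are equivalent).
DC → A4 → Z4 → L6 → G4 → A1 → DC: 15+23+28+26+22+19 = 133
DC → A4 → Z4 → L6 → A1 → G4 → DC: 15+23+28+29+22+16 = 133
DC → A4 → Z4 → G4 → L6 → A1 → DC: 15+23+34+26+29+19 = 146
DC → A4 → Z4 → G4 → A1 → L6 → DC: 15+23+34+22+29+10 = 133
DC → A4 → Z4 → A1 → L6 → G4 → DC: 15+23+13+29+26+16 = 122
DC → A4 → Z4 → A1 → G4 → L6 → DC: 15+23+13+22+26+10 = 109
DC → A4 → L6 → Z4 → G4 → A1 → DC: 15+25+28+34+22+19 = 143
DC → A4 → L6 → Z4 → A1 → G4 → DC: 15+25+28+13+22+16 = 119
DC → A4 → L6 → G4 → Z4 → A1 → DC: 15+25+26+34+13+19 = 132
DC → A4 → L6 → G4 → A1 → Z4 → DC: 15+25+26+22+13+18 = 119
DC → A4 → L6 → A1 → Z4 → G4 → DC: 15+25+29+13+34+16 = 132
DC → A4 → L6 → A1 → G4 → Z4 → DC: 15+25+29+22+34+18 = 143
DC → A4 → G4 → Z4 → L6 → A1 → DC: 15+27+34+28+29+19 = 152
DC → A4 → G4 → Z4 → A1 → L6 → DC: 15+27+34+13+29+10 = 128
… (46 more)
DC → Z4 → A1 → A4 → G4 → L6 → DC: 18+13+10+27+26+10 = 104  ← best
The minimum is 104.
One optimal route: DC → Z4 → A1 → A4 → G4 → L6 → DC (or its reverse).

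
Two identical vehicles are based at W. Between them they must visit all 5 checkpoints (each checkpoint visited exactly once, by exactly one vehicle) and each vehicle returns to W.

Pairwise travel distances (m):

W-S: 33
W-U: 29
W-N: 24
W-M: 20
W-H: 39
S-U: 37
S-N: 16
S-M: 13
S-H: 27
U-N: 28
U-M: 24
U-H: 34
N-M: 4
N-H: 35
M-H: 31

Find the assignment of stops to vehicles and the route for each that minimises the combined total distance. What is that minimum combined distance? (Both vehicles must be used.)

164 m — the smallest possible combined total.

Check every non-empty split of the stops between the two vehicles; for each half take its own optimal tour:
  {S} + {U, N, M, H}: 66 + 122 = 188
  {U} + {S, N, M, H}: 58 + 106 = 164
  {S, U} + {N, M, H}: 99 + 98 = 197
  {N} + {S, U, M, H}: 48 + 123 = 171
  {S, N} + {U, M, H}: 73 + 114 = 187
  {U, N} + {S, M, H}: 81 + 99 = 180
  … (15 splits in total)
Best: vehicle 1 W → U → W = 58; vehicle 2 W → M → N → S → H → W = 106; combined 164.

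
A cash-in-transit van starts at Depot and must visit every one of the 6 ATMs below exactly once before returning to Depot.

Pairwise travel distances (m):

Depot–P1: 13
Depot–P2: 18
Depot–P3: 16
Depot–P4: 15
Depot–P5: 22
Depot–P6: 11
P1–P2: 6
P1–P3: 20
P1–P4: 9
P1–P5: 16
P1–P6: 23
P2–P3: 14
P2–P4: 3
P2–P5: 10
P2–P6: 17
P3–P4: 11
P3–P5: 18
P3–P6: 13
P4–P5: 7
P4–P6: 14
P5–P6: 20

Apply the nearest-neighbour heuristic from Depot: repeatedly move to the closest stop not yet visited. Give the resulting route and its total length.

Nearest-neighbour total = 82 m; route Depot → P6 → P3 → P4 → P2 → P1 → P5 → Depot.

At Depot the remaining stops are P6 11, P1 13, P4 15, P3 16, P2 18, P5 22; go to P6.
At P6 the remaining stops are P3 13, P4 14, P2 17, P5 20, P1 23; go to P3.
At P3 the remaining stops are P4 11, P2 14, P5 18, P1 20; go to P4.
At P4 the remaining stops are P2 3, P5 7, P1 9; go to P2.
At P2 the remaining stops are P1 6, P5 10; go to P1.
At P1 the remaining stops are P5 16; go to P5.
Return P5→Depot: 22.
Total = 11 + 13 + 11 + 3 + 6 + 16 + 22 = 82.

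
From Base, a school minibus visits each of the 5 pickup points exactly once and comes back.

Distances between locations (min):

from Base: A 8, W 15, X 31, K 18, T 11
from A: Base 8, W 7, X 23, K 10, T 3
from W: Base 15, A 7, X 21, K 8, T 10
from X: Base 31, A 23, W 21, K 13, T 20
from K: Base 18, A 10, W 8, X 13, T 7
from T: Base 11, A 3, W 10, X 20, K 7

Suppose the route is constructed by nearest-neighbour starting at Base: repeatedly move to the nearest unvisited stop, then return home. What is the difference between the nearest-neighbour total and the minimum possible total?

11 min longer than the optimal tour.

Base: A=8, T=11, W=15, K=18, X=31 ⇒ A
A: T=3, W=7, K=10, X=23 ⇒ T
T: K=7, W=10, X=20 ⇒ K
K: W=8, X=13 ⇒ W
W: X=21 ⇒ X
NN route Base → A → T → K → W → X → Base costs 78.
Optimal: Base → A → W → X → K → T → Base costs 67 (by enumerating all 60 distinct tours).
Excess = 78 − 67 = 11.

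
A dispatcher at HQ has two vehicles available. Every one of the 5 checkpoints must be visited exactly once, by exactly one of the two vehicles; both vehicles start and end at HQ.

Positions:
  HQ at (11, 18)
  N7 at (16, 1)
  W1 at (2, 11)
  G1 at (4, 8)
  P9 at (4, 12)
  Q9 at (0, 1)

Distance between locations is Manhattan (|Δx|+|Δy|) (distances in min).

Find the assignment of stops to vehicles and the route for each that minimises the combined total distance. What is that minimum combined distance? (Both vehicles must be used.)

There are 2^4 − 1 = 15 ways to divide the 5 stops into two non-empty groups. For each, the best each vehicle can do is its own shortest tour through its group:
  {N7} + {W1, G1, P9, Q9}: 44 + 56 = 100
  {W1} + {N7, G1, P9, Q9}: 32 + 66 = 98
  {N7, W1} + {G1, P9, Q9}: 62 + 56 = 118
  {G1} + {N7, W1, P9, Q9}: 34 + 66 = 100
  {N7, G1} + {W1, P9, Q9}: 58 + 56 = 114
  {W1, G1} + {N7, P9, Q9}: 38 + 66 = 104
  … (15 splits in total)
  {P9} + {N7, W1, G1, Q9}: 26 + 70 = 96  ← best
Best: vehicle 1 HQ → P9 → HQ = 26; vehicle 2 HQ → N7 → Q9 → G1 → W1 → HQ = 70; combined 96.

Minimum combined distance: 96 min.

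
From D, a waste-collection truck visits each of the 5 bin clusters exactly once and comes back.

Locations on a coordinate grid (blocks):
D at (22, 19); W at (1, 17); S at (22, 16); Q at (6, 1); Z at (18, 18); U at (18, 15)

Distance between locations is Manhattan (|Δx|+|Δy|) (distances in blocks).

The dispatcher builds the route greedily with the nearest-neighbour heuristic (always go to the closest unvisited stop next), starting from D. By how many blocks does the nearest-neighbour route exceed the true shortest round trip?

From D: S=3, Z=5, U=8, W=23, Q=34 → choose S (3).
From S: U=5, Z=6, W=22, Q=31 → choose U (5).
From U: Z=3, W=19, Q=26 → choose Z (3).
From Z: W=18, Q=29 → choose W (18).
From W: Q=21 → choose Q (21).
NN route D → S → U → Z → W → Q → D costs 84.
Optimal: D → S → U → Q → W → Z → D costs 78 (by enumerating all 60 distinct tours).
Excess = 84 − 78 = 6.

6 blocks longer than the optimal tour.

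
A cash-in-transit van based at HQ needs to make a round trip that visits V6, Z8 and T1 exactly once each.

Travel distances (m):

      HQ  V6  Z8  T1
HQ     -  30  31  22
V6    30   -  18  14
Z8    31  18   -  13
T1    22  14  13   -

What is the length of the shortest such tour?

HQ → V6 → Z8 → T1 → HQ: 30+18+13+22 = 83
HQ → V6 → T1 → Z8 → HQ: 30+14+13+31 = 88
HQ → Z8 → V6 → T1 → HQ: 31+18+14+22 = 85
The minimum is 83.
One optimal route: HQ → V6 → Z8 → T1 → HQ (or its reverse).

Shortest round trip = 83 m.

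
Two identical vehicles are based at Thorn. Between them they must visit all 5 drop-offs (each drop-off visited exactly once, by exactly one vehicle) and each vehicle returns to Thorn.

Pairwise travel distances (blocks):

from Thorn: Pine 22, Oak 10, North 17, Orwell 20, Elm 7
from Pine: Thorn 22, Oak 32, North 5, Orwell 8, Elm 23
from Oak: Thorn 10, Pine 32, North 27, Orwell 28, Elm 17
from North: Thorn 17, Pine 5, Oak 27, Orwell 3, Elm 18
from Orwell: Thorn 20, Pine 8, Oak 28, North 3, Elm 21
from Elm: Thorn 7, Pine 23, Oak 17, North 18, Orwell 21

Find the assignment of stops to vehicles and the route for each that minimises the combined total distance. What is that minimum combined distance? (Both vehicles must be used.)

Minimum combined distance: 78 blocks.

There are 2^4 − 1 = 15 ways to divide the 5 stops into two non-empty groups. For each, the best each vehicle can do is its own shortest tour through its group:
  {Pine} + {Oak, North, Orwell, Elm}: 44 + 66 = 110
  {Oak} + {Pine, North, Orwell, Elm}: 20 + 58 = 78
  {Pine, Oak} + {North, Orwell, Elm}: 64 + 48 = 112
  {North} + {Pine, Oak, Orwell, Elm}: 34 + 76 = 110
  {Pine, North} + {Oak, Orwell, Elm}: 44 + 66 = 110
  {Oak, North} + {Pine, Orwell, Elm}: 54 + 58 = 112
  … (15 splits in total)
Best: vehicle 1 Thorn → Oak → Thorn = 20; vehicle 2 Thorn → Pine → North → Orwell → Elm → Thorn = 58; combined 78.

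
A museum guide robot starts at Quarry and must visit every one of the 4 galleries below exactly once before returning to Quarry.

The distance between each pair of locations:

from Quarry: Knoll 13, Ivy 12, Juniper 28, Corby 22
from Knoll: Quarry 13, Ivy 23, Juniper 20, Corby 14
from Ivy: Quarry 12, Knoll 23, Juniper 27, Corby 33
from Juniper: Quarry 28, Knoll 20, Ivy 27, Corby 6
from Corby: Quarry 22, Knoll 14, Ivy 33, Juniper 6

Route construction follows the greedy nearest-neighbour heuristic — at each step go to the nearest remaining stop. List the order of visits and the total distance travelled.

83 along Quarry → Ivy → Knoll → Corby → Juniper → Quarry.

At Quarry the remaining stops are Ivy 12, Knoll 13, Corby 22, Juniper 28; go to Ivy.
At Ivy the remaining stops are Knoll 23, Juniper 27, Corby 33; go to Knoll.
At Knoll the remaining stops are Corby 14, Juniper 20; go to Corby.
At Corby the remaining stops are Juniper 6; go to Juniper.
Return Juniper→Quarry: 28.
Total = 12 + 23 + 14 + 6 + 28 = 83.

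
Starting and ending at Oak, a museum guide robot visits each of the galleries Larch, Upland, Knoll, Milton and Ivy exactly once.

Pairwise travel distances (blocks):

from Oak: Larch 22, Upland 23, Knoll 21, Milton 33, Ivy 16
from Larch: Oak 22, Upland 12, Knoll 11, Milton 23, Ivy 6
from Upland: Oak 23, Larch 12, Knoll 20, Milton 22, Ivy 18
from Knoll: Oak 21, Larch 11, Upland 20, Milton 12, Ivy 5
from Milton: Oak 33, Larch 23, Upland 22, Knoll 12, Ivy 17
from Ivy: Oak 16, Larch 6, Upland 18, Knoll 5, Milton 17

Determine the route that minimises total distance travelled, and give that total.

With 5 stops there are 5!/2 = 60 distinct round trips (a route and its reverse cost the same).
Oak→Larch→Upland→Knoll→Milton→Ivy→Oak: 22+12+20+12+17+16 = 99
Oak→Larch→Upland→Knoll→Ivy→Milton→Oak: 22+12+20+5+17+33 = 109
Oak→Larch→Upland→Milton→Knoll→Ivy→Oak: 22+12+22+12+5+16 = 89
Oak→Larch→Upland→Milton→Ivy→Knoll→Oak: 22+12+22+17+5+21 = 99
Oak→Larch→Upland→Ivy→Knoll→Milton→Oak: 22+12+18+5+12+33 = 102
Oak→Larch→Upland→Ivy→Milton→Knoll→Oak: 22+12+18+17+12+21 = 102
Oak→Larch→Knoll→Upland→Milton→Ivy→Oak: 22+11+20+22+17+16 = 108
Oak→Larch→Knoll→Upland→Ivy→Milton→Oak: 22+11+20+18+17+33 = 121
Oak→Larch→Knoll→Milton→Upland→Ivy→Oak: 22+11+12+22+18+16 = 101
Oak→Larch→Knoll→Milton→Ivy→Upland→Oak: 22+11+12+17+18+23 = 103
Oak→Larch→Knoll→Ivy→Upland→Milton→Oak: 22+11+5+18+22+33 = 111
Oak→Larch→Knoll→Ivy→Milton→Upland→Oak: 22+11+5+17+22+23 = 100
Oak→Larch→Milton→Upland→Knoll→Ivy→Oak: 22+23+22+20+5+16 = 108
Oak→Larch→Milton→Upland→Ivy→Knoll→Oak: 22+23+22+18+5+21 = 111
… (46 more)
The minimum is 89.
One optimal route: Oak → Larch → Upland → Milton → Knoll → Ivy → Oak (or its reverse).

Minimum total distance: 89 blocks.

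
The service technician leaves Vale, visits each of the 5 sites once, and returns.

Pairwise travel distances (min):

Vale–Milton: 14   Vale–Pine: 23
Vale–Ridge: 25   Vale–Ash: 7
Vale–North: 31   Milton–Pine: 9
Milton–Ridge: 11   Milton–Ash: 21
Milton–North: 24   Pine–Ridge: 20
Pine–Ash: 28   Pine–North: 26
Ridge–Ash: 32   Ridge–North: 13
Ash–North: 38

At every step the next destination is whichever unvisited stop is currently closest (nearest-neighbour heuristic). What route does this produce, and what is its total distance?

Vale → [Ash:7 / Milton:14 / Pine:23 / Ridge:25 / North:31] → Ash (7)
Ash → [Milton:21 / Pine:28 / Ridge:32 / North:38] → Milton (21)
Milton → [Pine:9 / Ridge:11 / North:24] → Pine (9)
Pine → [Ridge:20 / North:26] → Ridge (20)
Ridge → [North:13] → North (13)
Return North→Vale: 31.
Total = 7 + 21 + 9 + 20 + 13 + 31 = 101.

Total distance 101 min via the nearest-neighbour route Vale → Ash → Milton → Pine → Ridge → North → Vale.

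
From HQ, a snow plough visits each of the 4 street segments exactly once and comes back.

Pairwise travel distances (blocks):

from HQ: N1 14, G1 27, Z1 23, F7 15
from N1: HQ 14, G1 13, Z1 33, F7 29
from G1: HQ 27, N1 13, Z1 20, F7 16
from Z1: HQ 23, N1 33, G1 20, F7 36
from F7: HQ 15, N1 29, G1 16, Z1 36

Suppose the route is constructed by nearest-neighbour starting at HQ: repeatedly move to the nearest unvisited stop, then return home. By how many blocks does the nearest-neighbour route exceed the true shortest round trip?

Excess over optimum: 4 blocks.

From HQ: N1=14, F7=15, Z1=23, G1=27 → choose N1 (14).
From N1: G1=13, F7=29, Z1=33 → choose G1 (13).
From G1: F7=16, Z1=20 → choose F7 (16).
From F7: Z1=36 → choose Z1 (36).
NN route HQ → N1 → G1 → F7 → Z1 → HQ costs 102.
Optimal: HQ → N1 → G1 → Z1 → F7 → HQ costs 98 (by enumerating all 12 distinct tours).
Excess = 102 − 98 = 4.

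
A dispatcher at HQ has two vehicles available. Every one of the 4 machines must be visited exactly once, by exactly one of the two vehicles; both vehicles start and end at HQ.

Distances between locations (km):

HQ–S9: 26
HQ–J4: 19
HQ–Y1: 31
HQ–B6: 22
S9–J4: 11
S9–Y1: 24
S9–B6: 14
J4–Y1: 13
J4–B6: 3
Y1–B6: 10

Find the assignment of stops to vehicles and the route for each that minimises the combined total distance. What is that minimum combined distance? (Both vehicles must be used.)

There are 2^3 − 1 = 7 ways to divide the 4 stops into two non-empty groups. For each, the best each vehicle can do is its own shortest tour through its group:
  {S9} + {J4, Y1, B6}: 52 + 63 = 115
  {J4} + {S9, Y1, B6}: 38 + 81 = 119
  {S9, J4} + {Y1, B6}: 56 + 63 = 119
  {Y1} + {S9, J4, B6}: 62 + 62 = 124
  {S9, Y1} + {J4, B6}: 81 + 44 = 125
  {J4, Y1} + {S9, B6}: 63 + 62 = 125
  … (7 splits in total)
Best: vehicle 1 HQ → S9 → HQ = 52; vehicle 2 HQ → J4 → B6 → Y1 → HQ = 63; combined 115.

Minimum combined distance: 115 km.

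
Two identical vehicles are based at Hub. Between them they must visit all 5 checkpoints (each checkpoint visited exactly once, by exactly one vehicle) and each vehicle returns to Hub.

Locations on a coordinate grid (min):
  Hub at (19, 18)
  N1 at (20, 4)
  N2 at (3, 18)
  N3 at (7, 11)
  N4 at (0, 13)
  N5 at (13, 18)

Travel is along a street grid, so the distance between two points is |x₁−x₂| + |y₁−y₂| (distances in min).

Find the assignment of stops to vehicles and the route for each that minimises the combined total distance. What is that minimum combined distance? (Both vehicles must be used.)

80 min — the smallest possible combined total.

Check every non-empty split of the stops between the two vehicles; for each half take its own optimal tour:
  {N1} + {N2, N3, N4, N5}: 30 + 52 = 82
  {N2} + {N1, N3, N4, N5}: 32 + 68 = 100
  {N1, N2} + {N3, N4, N5}: 62 + 52 = 114
  {N3} + {N1, N2, N4, N5}: 38 + 68 = 106
  {N1, N3} + {N2, N4, N5}: 54 + 48 = 102
  {N2, N3} + {N1, N4, N5}: 46 + 68 = 114
  … (15 splits in total)
  {N1, N2, N3, N4} + {N5}: 68 + 12 = 80  ← best
Best: vehicle 1 Hub → N1 → N3 → N4 → N2 → Hub = 68; vehicle 2 Hub → N5 → Hub = 12; combined 80.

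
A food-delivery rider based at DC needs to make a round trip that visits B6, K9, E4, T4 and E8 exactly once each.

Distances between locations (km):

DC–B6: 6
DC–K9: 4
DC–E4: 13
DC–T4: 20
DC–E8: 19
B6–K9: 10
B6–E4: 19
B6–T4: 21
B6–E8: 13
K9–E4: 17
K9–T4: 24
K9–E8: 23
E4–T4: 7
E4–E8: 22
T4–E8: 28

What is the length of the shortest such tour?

75 km — the shortest possible round trip.

With 5 stops there are 5!/2 = 60 distinct round trips (a route and its reverse cost the same).
DC→B6→K9→E4→T4→E8→DC: 6+10+17+7+28+19 = 87
DC→B6→K9→E4→E8→T4→DC: 6+10+17+22+28+20 = 103
DC→B6→K9→T4→E4→E8→DC: 6+10+24+7+22+19 = 88
DC→B6→K9→T4→E8→E4→DC: 6+10+24+28+22+13 = 103
DC→B6→K9→E8→E4→T4→DC: 6+10+23+22+7+20 = 88
DC→B6→K9→E8→T4→E4→DC: 6+10+23+28+7+13 = 87
DC→B6→E4→K9→T4→E8→DC: 6+19+17+24+28+19 = 113
DC→B6→E4→K9→E8→T4→DC: 6+19+17+23+28+20 = 113
DC→B6→E4→T4→K9→E8→DC: 6+19+7+24+23+19 = 98
DC→B6→E4→T4→E8→K9→DC: 6+19+7+28+23+4 = 87
DC→B6→E4→E8→K9→T4→DC: 6+19+22+23+24+20 = 114
DC→B6→E4→E8→T4→K9→DC: 6+19+22+28+24+4 = 103
DC→B6→T4→K9→E4→E8→DC: 6+21+24+17+22+19 = 109
DC→B6→T4→K9→E8→E4→DC: 6+21+24+23+22+13 = 109
… (46 more)
DC→B6→E8→T4→E4→K9→DC: 6+13+28+7+17+4 = 75  ← best
The minimum is 75.
One optimal route: DC → B6 → E8 → T4 → E4 → K9 → DC (or its reverse).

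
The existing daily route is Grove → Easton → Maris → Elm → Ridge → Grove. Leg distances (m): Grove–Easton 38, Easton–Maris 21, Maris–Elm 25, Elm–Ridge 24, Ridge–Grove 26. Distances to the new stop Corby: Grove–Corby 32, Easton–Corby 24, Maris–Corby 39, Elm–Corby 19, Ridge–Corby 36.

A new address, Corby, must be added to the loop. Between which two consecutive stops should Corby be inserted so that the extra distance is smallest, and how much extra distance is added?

Adding 18 m by placing Corby on the Grove–Easton leg.

Insertion cost between consecutive stops i–j is d(i,Corby) + d(Corby,j) − d(i,j):
  between Grove and Easton: 32 + 24 − 38 = 18
  between Easton and Maris: 24 + 39 − 21 = 42
  between Maris and Elm: 39 + 19 − 25 = 33
  between Elm and Ridge: 19 + 36 − 24 = 31
  between Ridge and Grove: 36 + 32 − 26 = 42
Cheapest insertion is between Grove and Easton, adding 18.
New total = 134 + 18 = 152.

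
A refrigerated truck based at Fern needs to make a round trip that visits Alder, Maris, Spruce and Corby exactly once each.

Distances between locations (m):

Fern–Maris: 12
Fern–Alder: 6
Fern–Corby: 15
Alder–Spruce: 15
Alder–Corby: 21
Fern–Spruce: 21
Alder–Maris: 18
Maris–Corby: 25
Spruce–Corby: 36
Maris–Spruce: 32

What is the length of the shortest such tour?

With 4 stops there are 4!/2 = 12 distinct round trips (a route and its reverse cost the same).
Fern→Alder→Maris→Spruce→Corby→Fern: 6+18+32+36+15 = 107
Fern→Alder→Maris→Corby→Spruce→Fern: 6+18+25+36+21 = 106
Fern→Alder→Spruce→Maris→Corby→Fern: 6+15+32+25+15 = 93
Fern→Alder→Spruce→Corby→Maris→Fern: 6+15+36+25+12 = 94
Fern→Alder→Corby→Maris→Spruce→Fern: 6+21+25+32+21 = 105
Fern→Alder→Corby→Spruce→Maris→Fern: 6+21+36+32+12 = 107
Fern→Maris→Alder→Spruce→Corby→Fern: 12+18+15+36+15 = 96
Fern→Maris→Alder→Corby→Spruce→Fern: 12+18+21+36+21 = 108
Fern→Maris→Spruce→Alder→Corby→Fern: 12+32+15+21+15 = 95
Fern→Maris→Corby→Alder→Spruce→Fern: 12+25+21+15+21 = 94
Fern→Spruce→Alder→Maris→Corby→Fern: 21+15+18+25+15 = 94
Fern→Spruce→Maris→Alder→Corby→Fern: 21+32+18+21+15 = 107
The minimum is 93.
One optimal route: Fern → Alder → Spruce → Maris → Corby → Fern (or its reverse).

Minimum total distance: 93 m.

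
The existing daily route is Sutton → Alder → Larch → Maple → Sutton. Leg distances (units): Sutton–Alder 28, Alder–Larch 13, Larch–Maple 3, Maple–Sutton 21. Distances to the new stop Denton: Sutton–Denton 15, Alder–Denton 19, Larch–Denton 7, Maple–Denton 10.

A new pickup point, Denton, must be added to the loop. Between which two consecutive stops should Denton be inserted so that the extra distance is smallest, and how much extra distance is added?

Insertion cost between consecutive stops i–j is d(i,Denton) + d(Denton,j) − d(i,j):
  between Sutton and Alder: 15 + 19 − 28 = 6
  between Alder and Larch: 19 + 7 − 13 = 13
  between Larch and Maple: 7 + 10 − 3 = 14
  between Maple and Sutton: 10 + 15 − 21 = 4
Cheapest insertion is between Maple and Sutton, adding 4.
New total = 65 + 4 = 69.

Adding 4 by placing Denton on the Maple–Sutton leg.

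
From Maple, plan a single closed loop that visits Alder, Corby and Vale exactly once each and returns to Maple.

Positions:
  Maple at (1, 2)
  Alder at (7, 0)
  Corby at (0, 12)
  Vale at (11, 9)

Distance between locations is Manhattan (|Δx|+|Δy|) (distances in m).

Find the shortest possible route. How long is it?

With 3 stops there are 3!/2 = 3 distinct round trips (a route and its reverse cost the same).
Maple→Alder→Corby→Vale→Maple: 8+19+14+17 = 58
Maple→Alder→Vale→Corby→Maple: 8+13+14+11 = 46
Maple→Corby→Alder→Vale→Maple: 11+19+13+17 = 60
The minimum is 46.
One optimal route: Maple → Alder → Vale → Corby → Maple (or its reverse).

Minimum total distance: 46 m.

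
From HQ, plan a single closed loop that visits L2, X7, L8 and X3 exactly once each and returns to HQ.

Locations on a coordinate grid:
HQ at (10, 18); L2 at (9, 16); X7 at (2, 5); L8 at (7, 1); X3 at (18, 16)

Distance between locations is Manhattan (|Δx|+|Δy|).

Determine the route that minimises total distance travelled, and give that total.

Minimum total distance: 66.

There are 12 distinct closed tours to check (reversals are equivalent).
HQ-L2-X7-L8-X3-HQ: 3+18+9+26+10 = 66
HQ-L2-X7-X3-L8-HQ: 3+18+27+26+20 = 94
HQ-L2-L8-X7-X3-HQ: 3+17+9+27+10 = 66
HQ-L2-L8-X3-X7-HQ: 3+17+26+27+21 = 94
HQ-L2-X3-X7-L8-HQ: 3+9+27+9+20 = 68
HQ-L2-X3-L8-X7-HQ: 3+9+26+9+21 = 68
HQ-X7-L2-L8-X3-HQ: 21+18+17+26+10 = 92
HQ-X7-L2-X3-L8-HQ: 21+18+9+26+20 = 94
HQ-X7-L8-L2-X3-HQ: 21+9+17+9+10 = 66
HQ-X7-X3-L2-L8-HQ: 21+27+9+17+20 = 94
HQ-L8-L2-X7-X3-HQ: 20+17+18+27+10 = 92
HQ-L8-X7-L2-X3-HQ: 20+9+18+9+10 = 66
The minimum is 66.
One optimal route: HQ → L2 → X7 → L8 → X3 → HQ (or its reverse).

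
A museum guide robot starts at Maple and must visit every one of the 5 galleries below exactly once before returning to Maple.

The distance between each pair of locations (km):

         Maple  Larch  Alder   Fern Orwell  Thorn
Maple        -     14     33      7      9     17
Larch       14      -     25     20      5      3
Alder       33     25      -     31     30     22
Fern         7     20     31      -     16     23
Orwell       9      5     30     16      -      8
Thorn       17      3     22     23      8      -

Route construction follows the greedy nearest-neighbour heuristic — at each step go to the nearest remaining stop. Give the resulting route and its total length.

Total distance 86 km via the nearest-neighbour route Maple → Fern → Orwell → Larch → Thorn → Alder → Maple.

At Maple the remaining stops are Fern 7, Orwell 9, Larch 14, Thorn 17, Alder 33; go to Fern.
At Fern the remaining stops are Orwell 16, Larch 20, Thorn 23, Alder 31; go to Orwell.
At Orwell the remaining stops are Larch 5, Thorn 8, Alder 30; go to Larch.
At Larch the remaining stops are Thorn 3, Alder 25; go to Thorn.
At Thorn the remaining stops are Alder 22; go to Alder.
Return Alder→Maple: 33.
Total = 7 + 16 + 5 + 3 + 22 + 33 = 86.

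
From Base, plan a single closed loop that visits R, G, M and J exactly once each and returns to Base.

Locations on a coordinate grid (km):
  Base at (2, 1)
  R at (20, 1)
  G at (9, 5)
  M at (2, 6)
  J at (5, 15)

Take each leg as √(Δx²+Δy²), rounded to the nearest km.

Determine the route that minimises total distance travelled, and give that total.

Base-R-G-M-J-Base: 18+12+7+9+14 = 60
Base-R-G-J-M-Base: 18+12+11+9+5 = 55
Base-R-M-G-J-Base: 18+19+7+11+14 = 69
Base-R-M-J-G-Base: 18+19+9+11+8 = 65
Base-R-J-G-M-Base: 18+21+11+7+5 = 62
Base-R-J-M-G-Base: 18+21+9+7+8 = 63
Base-G-R-M-J-Base: 8+12+19+9+14 = 62
Base-G-R-J-M-Base: 8+12+21+9+5 = 55
Base-G-M-R-J-Base: 8+7+19+21+14 = 69
Base-G-J-R-M-Base: 8+11+21+19+5 = 64
Base-M-R-G-J-Base: 5+19+12+11+14 = 61
Base-M-G-R-J-Base: 5+7+12+21+14 = 59
The minimum is 55.
One optimal route: Base → R → G → J → M → Base (or its reverse).

Minimum total distance: 55 km.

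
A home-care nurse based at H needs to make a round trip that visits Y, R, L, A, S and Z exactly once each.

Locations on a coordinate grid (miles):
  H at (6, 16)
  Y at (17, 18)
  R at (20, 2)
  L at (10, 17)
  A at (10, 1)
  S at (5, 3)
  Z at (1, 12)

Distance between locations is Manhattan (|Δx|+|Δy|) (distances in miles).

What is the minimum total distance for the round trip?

H - Y - R - L - A - S - Z - H: 13+19+25+16+7+13+9 = 102
H - Y - R - L - A - Z - S - H: 13+19+25+16+20+13+14 = 120
H - Y - R - L - S - A - Z - H: 13+19+25+19+7+20+9 = 112
H - Y - R - L - S - Z - A - H: 13+19+25+19+13+20+19 = 128
H - Y - R - L - Z - A - S - H: 13+19+25+14+20+7+14 = 112
H - Y - R - L - Z - S - A - H: 13+19+25+14+13+7+19 = 110
H - Y - R - A - L - S - Z - H: 13+19+11+16+19+13+9 = 100
H - Y - R - A - L - Z - S - H: 13+19+11+16+14+13+14 = 100
… (352 more)
H - L - Y - R - A - S - Z - H: 5+8+19+11+7+13+9 = 72  ← best
The minimum is 72.
One optimal route: H → L → Y → R → A → S → Z → H (or its reverse).

Shortest round trip = 72 miles.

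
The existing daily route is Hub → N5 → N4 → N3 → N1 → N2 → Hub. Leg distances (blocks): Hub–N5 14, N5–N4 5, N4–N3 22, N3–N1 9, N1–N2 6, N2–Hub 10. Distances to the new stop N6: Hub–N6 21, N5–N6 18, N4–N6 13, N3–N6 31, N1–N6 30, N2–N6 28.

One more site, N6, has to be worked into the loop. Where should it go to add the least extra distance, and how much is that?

Adding 22 blocks by placing N6 on the N4–N3 leg.

Insertion cost between consecutive stops i–j is d(i,N6) + d(N6,j) − d(i,j):
  between Hub and N5: 21 + 18 − 14 = 25
  between N5 and N4: 18 + 13 − 5 = 26
  between N4 and N3: 13 + 31 − 22 = 22
  between N3 and N1: 31 + 30 − 9 = 52
  between N1 and N2: 30 + 28 − 6 = 52
  between N2 and Hub: 28 + 21 − 10 = 39
Cheapest insertion is between N4 and N3, adding 22.
New total = 66 + 22 = 88.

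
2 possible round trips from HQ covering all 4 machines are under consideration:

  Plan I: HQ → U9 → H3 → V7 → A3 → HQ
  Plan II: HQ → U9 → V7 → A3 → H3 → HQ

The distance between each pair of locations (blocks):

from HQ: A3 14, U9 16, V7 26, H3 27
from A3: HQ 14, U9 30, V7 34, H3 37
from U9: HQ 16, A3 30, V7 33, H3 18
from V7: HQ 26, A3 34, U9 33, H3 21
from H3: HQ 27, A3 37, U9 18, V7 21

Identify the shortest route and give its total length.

103 blocks — Plan I is the shortest.

Plan I: 16 + 18 + 21 + 34 + 14 = 103
Plan II: 16 + 33 + 34 + 37 + 27 = 147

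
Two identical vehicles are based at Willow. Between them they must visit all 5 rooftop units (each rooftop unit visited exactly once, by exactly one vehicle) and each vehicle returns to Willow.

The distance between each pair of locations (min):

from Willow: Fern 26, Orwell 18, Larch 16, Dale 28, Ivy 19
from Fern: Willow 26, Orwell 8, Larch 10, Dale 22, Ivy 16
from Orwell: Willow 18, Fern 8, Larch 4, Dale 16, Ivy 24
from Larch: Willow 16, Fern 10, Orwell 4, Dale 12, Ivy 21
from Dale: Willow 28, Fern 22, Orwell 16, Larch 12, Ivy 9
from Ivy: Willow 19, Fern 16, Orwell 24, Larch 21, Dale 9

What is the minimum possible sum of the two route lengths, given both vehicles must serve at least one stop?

108 min — the smallest possible combined total.

Check every non-empty split of the stops between the two vehicles; for each half take its own optimal tour:
  {Fern} + {Orwell, Larch, Dale, Ivy}: 52 + 62 = 114
  {Orwell} + {Fern, Larch, Dale, Ivy}: 36 + 76 = 112
  {Fern, Orwell} + {Larch, Dale, Ivy}: 52 + 56 = 108
  {Larch} + {Fern, Orwell, Dale, Ivy}: 32 + 76 = 108
  {Fern, Larch} + {Orwell, Dale, Ivy}: 52 + 62 = 114
  {Orwell, Larch} + {Fern, Dale, Ivy}: 38 + 76 = 114
  … (15 splits in total)
Best: vehicle 1 Willow → Fern → Orwell → Willow = 52; vehicle 2 Willow → Larch → Dale → Ivy → Willow = 56; combined 108.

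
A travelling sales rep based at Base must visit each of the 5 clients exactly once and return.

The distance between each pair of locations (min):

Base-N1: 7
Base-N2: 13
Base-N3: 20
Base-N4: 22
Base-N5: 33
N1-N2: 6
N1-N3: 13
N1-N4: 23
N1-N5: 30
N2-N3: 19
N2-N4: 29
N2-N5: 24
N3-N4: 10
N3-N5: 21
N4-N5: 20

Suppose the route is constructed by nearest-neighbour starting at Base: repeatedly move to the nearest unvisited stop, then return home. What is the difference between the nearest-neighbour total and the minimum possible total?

From Base: N1=7, N2=13, N3=20, N4=22, N5=33 → choose N1 (7).
From N1: N2=6, N3=13, N4=23, N5=30 → choose N2 (6).
From N2: N3=19, N5=24, N4=29 → choose N3 (19).
From N3: N4=10, N5=21 → choose N4 (10).
From N4: N5=20 → choose N5 (20).
NN route Base → N1 → N2 → N3 → N4 → N5 → Base costs 95.
Optimal: Base → N1 → N2 → N5 → N4 → N3 → Base costs 87 (by enumerating all 60 distinct tours).
Excess = 95 − 87 = 8.

The nearest-neighbour route is 8 min longer than optimal.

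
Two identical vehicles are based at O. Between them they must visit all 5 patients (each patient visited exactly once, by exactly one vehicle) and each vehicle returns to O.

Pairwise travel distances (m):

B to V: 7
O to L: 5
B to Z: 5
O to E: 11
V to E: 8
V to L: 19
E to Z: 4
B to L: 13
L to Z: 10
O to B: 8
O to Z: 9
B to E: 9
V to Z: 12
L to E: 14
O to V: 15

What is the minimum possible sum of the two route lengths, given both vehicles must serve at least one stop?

46 m — the smallest possible combined total.

Check every non-empty split of the stops between the two vehicles; for each half take its own optimal tour:
  {B} + {V, L, E, Z}: 16 + 42 = 58
  {V} + {B, L, E, Z}: 30 + 36 = 66
  {B, V} + {L, E, Z}: 30 + 30 = 60
  {L} + {B, V, E, Z}: 10 + 36 = 46
  {B, L} + {V, E, Z}: 26 + 36 = 62
  {V, L} + {B, E, Z}: 39 + 28 = 67
  … (15 splits in total)
Best: vehicle 1 O → L → O = 10; vehicle 2 O → B → V → E → Z → O = 36; combined 46.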